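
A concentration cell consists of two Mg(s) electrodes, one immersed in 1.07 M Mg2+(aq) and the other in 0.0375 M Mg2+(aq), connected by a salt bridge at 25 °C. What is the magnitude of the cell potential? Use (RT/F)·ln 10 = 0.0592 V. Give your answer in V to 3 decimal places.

For a concentration cell E°cell = 0, since both electrodes use the same couple.
The compartment with the higher Mg2+(aq) concentration (1.07 M) acts as the cathode; ions are reduced there and produced at the dilute (0.0375 M) anode.
With n = 2, Ecell = −(0.0592/2)·log([dilute]/[conc]) = −(0.0592/2)·log(0.0375/1.07) = +0.043 V.

0.043 V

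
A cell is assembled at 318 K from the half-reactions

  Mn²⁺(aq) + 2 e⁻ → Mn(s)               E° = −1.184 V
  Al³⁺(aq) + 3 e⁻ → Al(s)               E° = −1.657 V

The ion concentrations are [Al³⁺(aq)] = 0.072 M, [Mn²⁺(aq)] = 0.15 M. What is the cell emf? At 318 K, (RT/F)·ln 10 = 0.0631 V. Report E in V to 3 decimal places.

Mn²⁺/Mn is reduced (cathode, E° = −1.184 V) and Al³⁺/Al is oxidized (anode).
E°cell = E°cat − E°an = −1.184 − (−1.657) = +0.473 V; n = 6.
Balancing gives 3 Mn²⁺(aq) + 2 Al(s) → 3 Mn(s) + 2 Al³⁺(aq); hence Q = [Al³⁺(aq)]^2 / [Mn²⁺(aq)]^3 = 1.54 (log Q = 0.186).
By the Nernst equation, E = +0.473 − (0.0631/6)·(0.186) = +0.471 V.

+0.471 V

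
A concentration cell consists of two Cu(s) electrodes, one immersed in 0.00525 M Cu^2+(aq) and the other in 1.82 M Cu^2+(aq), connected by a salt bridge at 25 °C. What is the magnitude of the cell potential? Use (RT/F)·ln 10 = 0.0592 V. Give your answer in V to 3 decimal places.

0.075 V

For a concentration cell E°cell = 0, since both electrodes use the same couple.
The compartment with the higher Cu^2+(aq) concentration (1.82 M) acts as the cathode; ions are reduced there and produced at the dilute (0.00525 M) anode.
With n = 2, Ecell = −(0.0592/2)·log([dilute]/[conc]) = −(0.0592/2)·log(0.00525/1.82) = +0.075 V.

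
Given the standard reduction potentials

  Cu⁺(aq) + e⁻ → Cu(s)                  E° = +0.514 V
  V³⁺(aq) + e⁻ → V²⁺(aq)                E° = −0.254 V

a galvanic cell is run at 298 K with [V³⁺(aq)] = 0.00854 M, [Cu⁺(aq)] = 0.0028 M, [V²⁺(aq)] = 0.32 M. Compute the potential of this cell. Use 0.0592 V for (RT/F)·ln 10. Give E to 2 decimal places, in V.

+0.71 V

The Cu⁺/Cu couple has the more positive E°, so it is the cathode; V³⁺/V²⁺ is the anode.
E°cell = E°cat − E°an = +0.514 − (−0.254) = +0.768 V; n = 1.
The balanced reaction is Cu⁺(aq) + V²⁺(aq) → Cu(s) + V³⁺(aq), so Q = [V³⁺(aq)] / ([Cu⁺(aq)]·[V²⁺(aq)]) = 9.53 and log Q = 0.979.
E = E° − (0.0592/n)·log Q = +0.768 − (0.0592/1)(0.979) = +0.71 V.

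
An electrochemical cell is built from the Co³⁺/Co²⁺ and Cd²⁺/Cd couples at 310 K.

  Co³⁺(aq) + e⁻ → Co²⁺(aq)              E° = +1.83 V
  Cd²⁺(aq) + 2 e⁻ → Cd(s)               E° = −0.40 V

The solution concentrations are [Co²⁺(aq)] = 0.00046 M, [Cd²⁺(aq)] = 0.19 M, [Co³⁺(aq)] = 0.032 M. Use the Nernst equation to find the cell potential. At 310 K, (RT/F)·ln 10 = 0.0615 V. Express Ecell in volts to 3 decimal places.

The Co³⁺/Co²⁺ couple has the more positive E°, so it is the cathode; Cd²⁺/Cd is the anode.
E°cell = +1.83 − (−0.40) = +2.23 V, with n = 2 electrons transferred.
The balanced reaction is 2 Co³⁺(aq) + Cd(s) → 2 Co²⁺(aq) + Cd²⁺(aq), so Q = ([Co²⁺(aq)]^2·[Cd²⁺(aq)]) / [Co³⁺(aq)]^2 = 3.93×10^−5 and log Q = −4.406.
By the Nernst equation, E = +2.23 − (0.0615/2)·(−4.406) = +2.365 V.

+2.365 V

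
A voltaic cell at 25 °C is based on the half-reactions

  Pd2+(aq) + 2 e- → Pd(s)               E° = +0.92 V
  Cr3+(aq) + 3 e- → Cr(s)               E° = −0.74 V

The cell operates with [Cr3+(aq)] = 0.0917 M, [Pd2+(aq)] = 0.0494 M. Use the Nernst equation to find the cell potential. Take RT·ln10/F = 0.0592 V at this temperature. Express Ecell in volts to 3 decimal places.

+1.642 V

Since E°(Pd²⁺/Pd) > E°(Cr³⁺/Cr), Pd²⁺/Pd serves as the cathode.
E°cell = +0.92 − (−0.74) = +1.66 V, with n = 6 electrons transferred.
Balancing gives 3 Pd2+(aq) + 2 Cr(s) → 3 Pd(s) + 2 Cr3+(aq); hence Q = [Cr3+(aq)]^2 / [Pd2+(aq)]^3 = 69.8 (log Q = 1.844).
Applying E = E° − (RT ln10/nF)·log Q gives +1.66 − (0.0592/6)(1.844) = +1.642 V.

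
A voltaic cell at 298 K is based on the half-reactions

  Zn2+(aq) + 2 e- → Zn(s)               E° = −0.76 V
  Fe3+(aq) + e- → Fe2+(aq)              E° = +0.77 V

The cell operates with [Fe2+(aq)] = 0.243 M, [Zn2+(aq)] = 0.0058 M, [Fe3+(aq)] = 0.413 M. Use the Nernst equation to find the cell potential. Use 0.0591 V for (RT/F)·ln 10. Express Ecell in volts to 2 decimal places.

+1.61 V

Fe³⁺/Fe²⁺ is reduced (cathode, E° = +0.77 V) and Zn²⁺/Zn is oxidized (anode).
The standard potential is +0.77 − (−0.76) = +1.53 V and the balanced reaction transfers n = 2 electrons.
For the overall reaction 2 Fe3+(aq) + Zn(s) → 2 Fe2+(aq) + Zn2+(aq), Q = ([Fe2+(aq)]^2·[Zn2+(aq)]) / [Fe3+(aq)]^2 = 0.00201, giving log Q = −2.697.
Applying E = E° − (RT ln10/nF)·log Q gives +1.53 − (0.0591/2)(−2.697) = +1.61 V.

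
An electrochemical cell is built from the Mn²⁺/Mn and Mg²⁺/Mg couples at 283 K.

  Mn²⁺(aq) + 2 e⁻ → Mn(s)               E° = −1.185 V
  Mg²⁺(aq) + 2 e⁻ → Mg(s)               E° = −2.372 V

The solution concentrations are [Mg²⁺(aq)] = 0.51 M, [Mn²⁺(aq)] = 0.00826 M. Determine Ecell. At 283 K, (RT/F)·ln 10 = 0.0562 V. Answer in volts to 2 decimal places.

+1.14 V

Since E°(Mn²⁺/Mn) > E°(Mg²⁺/Mg), Mn²⁺/Mn serves as the cathode.
E°cell = E°cat − E°an = −1.185 − (−2.372) = +1.187 V; n = 2.
Balancing gives Mn²⁺(aq) + Mg(s) → Mn(s) + Mg²⁺(aq); hence Q = [Mg²⁺(aq)] / [Mn²⁺(aq)] = 61.7 (log Q = 1.791).
By the Nernst equation, E = +1.187 − (0.0562/2)·(1.791) = +1.14 V.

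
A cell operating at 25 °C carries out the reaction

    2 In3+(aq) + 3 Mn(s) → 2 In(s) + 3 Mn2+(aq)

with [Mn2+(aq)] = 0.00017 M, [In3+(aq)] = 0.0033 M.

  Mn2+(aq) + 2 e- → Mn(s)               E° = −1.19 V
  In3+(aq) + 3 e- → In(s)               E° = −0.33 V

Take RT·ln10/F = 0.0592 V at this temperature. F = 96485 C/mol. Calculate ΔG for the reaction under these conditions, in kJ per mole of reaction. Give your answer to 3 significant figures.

With In³⁺/In reduced at the cathode, E°cell = −0.33 − (−1.19) = +0.86 V and n = 6.
Q = [Mn2+(aq)]^3 / [In3+(aq)]^2 = 4.51×10^−7, so log Q = −6.346 and E = +0.86 − (0.0592/6)(−6.346) = +0.9226 V.
Then ΔG = −nFE = −6 × 96485 × +0.9226 J/mol = −534 kJ/mol.

−534 kJ/mol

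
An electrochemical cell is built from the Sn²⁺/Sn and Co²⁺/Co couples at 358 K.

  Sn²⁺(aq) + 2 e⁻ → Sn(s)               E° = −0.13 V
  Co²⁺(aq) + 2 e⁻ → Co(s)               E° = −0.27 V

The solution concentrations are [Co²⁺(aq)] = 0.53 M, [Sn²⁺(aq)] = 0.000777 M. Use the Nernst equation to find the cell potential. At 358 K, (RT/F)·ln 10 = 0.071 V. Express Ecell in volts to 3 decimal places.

The Sn²⁺/Sn couple has the more positive E°, so it is the cathode; Co²⁺/Co is the anode.
The standard potential is −0.13 − (−0.27) = +0.14 V and the balanced reaction transfers n = 2 electrons.
For the overall reaction Sn²⁺(aq) + Co(s) → Sn(s) + Co²⁺(aq), Q = [Co²⁺(aq)] / [Sn²⁺(aq)] = 682, giving log Q = 2.834.
Applying E = E° − (RT ln10/nF)·log Q gives +0.14 − (0.071/2)(2.834) = +0.039 V.

+0.039 V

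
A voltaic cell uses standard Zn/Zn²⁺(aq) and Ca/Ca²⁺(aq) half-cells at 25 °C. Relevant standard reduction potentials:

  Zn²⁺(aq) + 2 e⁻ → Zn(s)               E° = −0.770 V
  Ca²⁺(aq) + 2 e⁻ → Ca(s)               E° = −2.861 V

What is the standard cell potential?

Of the two couples in this cell, the one with the more positive reduction potential is reduced at the cathode: here that is Zn²⁺/Zn (−0.770 V); Ca²⁺/Ca (−2.861 V) is the anode.
E°cell = E°(cathode) − E°(anode) = −0.770 − (−2.861) = +2.091 V.

+2.091 V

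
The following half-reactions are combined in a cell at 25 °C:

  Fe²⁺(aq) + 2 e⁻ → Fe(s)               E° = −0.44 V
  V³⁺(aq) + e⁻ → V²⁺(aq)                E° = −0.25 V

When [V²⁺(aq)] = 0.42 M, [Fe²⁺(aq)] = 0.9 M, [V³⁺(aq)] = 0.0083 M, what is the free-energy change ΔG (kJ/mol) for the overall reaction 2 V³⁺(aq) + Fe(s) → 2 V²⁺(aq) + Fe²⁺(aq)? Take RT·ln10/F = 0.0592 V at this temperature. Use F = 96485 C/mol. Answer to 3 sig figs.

−17.5 kJ/mol

With V³⁺/V²⁺ reduced at the cathode, E°cell = −0.25 − (−0.44) = +0.19 V and n = 2.
Q = ([V²⁺(aq)]^2·[Fe²⁺(aq)]) / [V³⁺(aq)]^2 = 2.3×10^3, so log Q = 3.363 and E = +0.19 − (0.0592/2)(3.363) = +0.0905 V.
Then ΔG = −nFE = −2 × 96485 × +0.0905 J/mol = −17.5 kJ/mol.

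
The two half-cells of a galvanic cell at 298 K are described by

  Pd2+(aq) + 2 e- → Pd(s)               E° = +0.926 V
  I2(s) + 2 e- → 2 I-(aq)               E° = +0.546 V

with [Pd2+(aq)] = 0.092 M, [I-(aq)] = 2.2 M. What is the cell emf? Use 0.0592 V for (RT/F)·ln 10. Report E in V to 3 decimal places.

+0.370 V

Since E°(Pd²⁺/Pd) > E°(I₂/I⁻), Pd²⁺/Pd serves as the cathode.
E°cell = E°cat − E°an = +0.926 − (+0.546) = +0.380 V; n = 2.
For the overall reaction Pd2+(aq) + 2 I-(aq) → Pd(s) + I2(s), Q = 1 / ([Pd2+(aq)]·[I-(aq)]^2) = 2.25, giving log Q = 0.351.
By the Nernst equation, E = +0.380 − (0.0592/2)·(0.351) = +0.370 V.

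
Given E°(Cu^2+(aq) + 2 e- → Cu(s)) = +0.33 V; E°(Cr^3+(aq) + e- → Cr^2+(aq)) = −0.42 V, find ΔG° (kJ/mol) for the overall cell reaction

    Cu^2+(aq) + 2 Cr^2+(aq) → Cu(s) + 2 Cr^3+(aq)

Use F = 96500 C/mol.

In the reaction as written Cu^2+(aq) is reduced, so the Cu²⁺/Cu couple is the cathode and Cr³⁺/Cr²⁺ is the anode.
E°cell = +0.33 − (−0.42) = +0.75 V; balancing electrons gives n = 2.
ΔG° = −nFE°cell = −(2)(96500)(+0.75) J/mol = −145 kJ/mol.

−145 kJ/mol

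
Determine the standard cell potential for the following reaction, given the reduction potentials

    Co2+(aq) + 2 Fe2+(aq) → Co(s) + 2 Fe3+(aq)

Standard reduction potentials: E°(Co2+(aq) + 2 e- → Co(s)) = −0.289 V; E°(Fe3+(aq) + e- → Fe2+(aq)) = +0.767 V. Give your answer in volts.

−1.056 V

Co2+(aq) gains electrons, so the Co²⁺/Co couple is the cathode; the Fe³⁺/Fe²⁺ couple is the anode.
E°cell = E°(cathode) − E°(anode) = −0.289 − (+0.767) = −1.056 V.
The negative E°cell means the reaction is non-spontaneous in the direction written.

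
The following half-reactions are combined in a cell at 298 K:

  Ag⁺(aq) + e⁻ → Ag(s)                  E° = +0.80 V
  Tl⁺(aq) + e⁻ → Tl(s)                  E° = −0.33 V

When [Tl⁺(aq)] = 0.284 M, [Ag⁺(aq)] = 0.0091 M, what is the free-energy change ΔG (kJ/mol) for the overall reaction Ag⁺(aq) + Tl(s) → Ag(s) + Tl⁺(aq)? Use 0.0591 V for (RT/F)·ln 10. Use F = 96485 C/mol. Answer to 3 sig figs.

−101 kJ/mol

With Ag⁺/Ag reduced at the cathode, E°cell = +0.80 − (−0.33) = +1.13 V and n = 1.
Q = [Tl⁺(aq)] / [Ag⁺(aq)] = 31.2, so log Q = 1.494 and E = +1.13 − (0.0591/1)(1.494) = +1.0417 V.
Then ΔG = −nFE = −1 × 96485 × +1.0417 J/mol = −101 kJ/mol.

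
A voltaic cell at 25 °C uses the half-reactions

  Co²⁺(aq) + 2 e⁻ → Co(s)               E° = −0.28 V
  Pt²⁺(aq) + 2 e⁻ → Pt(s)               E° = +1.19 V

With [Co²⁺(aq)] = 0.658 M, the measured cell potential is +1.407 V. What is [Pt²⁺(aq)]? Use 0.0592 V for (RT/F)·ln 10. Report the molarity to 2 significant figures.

The Pt²⁺/Pt couple has the larger reduction potential, so it is the cathode: E°cell = +1.19 − (−0.28) = +1.47 V and n = 2.
From the Nernst equation, log Q = n(E° − E)/0.0592 = 2·(+1.47 − (+1.407))/0.0592 = 2.128.
For Pt²⁺(aq) + Co(s) → Pt(s) + Co²⁺(aq), the reaction quotient is Q = [Co²⁺(aq)] / [Pt²⁺(aq)].
Substituting the known concentrations and solving, log [Pt²⁺(aq)] = −2.310 and [Pt²⁺(aq)] = 0.0049 M.

0.0049 M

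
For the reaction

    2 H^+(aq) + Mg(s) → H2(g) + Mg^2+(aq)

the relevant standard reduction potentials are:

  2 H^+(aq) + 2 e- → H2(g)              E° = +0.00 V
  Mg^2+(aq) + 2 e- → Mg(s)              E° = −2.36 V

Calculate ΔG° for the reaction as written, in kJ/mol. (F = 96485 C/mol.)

−455 kJ/mol

In the reaction as written H^+(aq) is reduced, so the 2H⁺/H₂ couple is the cathode and Mg²⁺/Mg is the anode.
E°cell = +0.00 − (−2.36) = +2.36 V; balancing electrons gives n = 2.
ΔG° = −nFE°cell = −(2)(96485)(+2.36) J/mol = −455 kJ/mol.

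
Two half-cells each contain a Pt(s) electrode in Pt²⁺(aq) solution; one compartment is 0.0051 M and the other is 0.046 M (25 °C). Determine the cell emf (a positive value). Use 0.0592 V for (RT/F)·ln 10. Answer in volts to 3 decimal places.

For a concentration cell E°cell = 0, since both electrodes use the same couple.
The compartment with the higher Pt²⁺(aq) concentration (0.046 M) acts as the cathode; ions are reduced there and produced at the dilute (0.0051 M) anode.
With n = 2, Ecell = −(0.0592/2)·log([dilute]/[conc]) = −(0.0592/2)·log(0.0051/0.046) = +0.028 V.

0.028 V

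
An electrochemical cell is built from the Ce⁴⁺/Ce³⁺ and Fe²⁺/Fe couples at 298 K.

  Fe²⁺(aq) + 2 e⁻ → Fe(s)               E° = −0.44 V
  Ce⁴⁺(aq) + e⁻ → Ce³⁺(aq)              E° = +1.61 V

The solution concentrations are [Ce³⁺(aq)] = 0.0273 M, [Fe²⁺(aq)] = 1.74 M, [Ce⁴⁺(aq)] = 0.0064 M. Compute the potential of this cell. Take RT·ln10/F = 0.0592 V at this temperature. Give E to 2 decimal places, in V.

+2.01 V

Since E°(Ce⁴⁺/Ce³⁺) > E°(Fe²⁺/Fe), Ce⁴⁺/Ce³⁺ serves as the cathode.
The standard potential is +1.61 − (−0.44) = +2.05 V and the balanced reaction transfers n = 2 electrons.
Balancing gives 2 Ce⁴⁺(aq) + Fe(s) → 2 Ce³⁺(aq) + Fe²⁺(aq); hence Q = ([Ce³⁺(aq)]^2·[Fe²⁺(aq)]) / [Ce⁴⁺(aq)]^2 = 31.7 (log Q = 1.501).
E = E° − (0.0592/n)·log Q = +2.05 − (0.0592/2)(1.501) = +2.01 V.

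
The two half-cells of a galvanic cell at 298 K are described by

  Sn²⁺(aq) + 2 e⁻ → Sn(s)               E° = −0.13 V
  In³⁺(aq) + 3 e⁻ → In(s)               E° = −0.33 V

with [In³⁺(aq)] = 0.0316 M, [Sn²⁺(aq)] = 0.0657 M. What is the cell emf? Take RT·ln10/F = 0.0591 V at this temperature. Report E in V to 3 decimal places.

Since E°(Sn²⁺/Sn) > E°(In³⁺/In), Sn²⁺/Sn serves as the cathode.
The standard potential is −0.13 − (−0.33) = +0.20 V and the balanced reaction transfers n = 6 electrons.
The balanced reaction is 3 Sn²⁺(aq) + 2 In(s) → 3 Sn(s) + 2 In³⁺(aq), so Q = [In³⁺(aq)]^2 / [Sn²⁺(aq)]^3 = 3.52 and log Q = 0.547.
By the Nernst equation, E = +0.20 − (0.0591/6)·(0.547) = +0.195 V.

+0.195 V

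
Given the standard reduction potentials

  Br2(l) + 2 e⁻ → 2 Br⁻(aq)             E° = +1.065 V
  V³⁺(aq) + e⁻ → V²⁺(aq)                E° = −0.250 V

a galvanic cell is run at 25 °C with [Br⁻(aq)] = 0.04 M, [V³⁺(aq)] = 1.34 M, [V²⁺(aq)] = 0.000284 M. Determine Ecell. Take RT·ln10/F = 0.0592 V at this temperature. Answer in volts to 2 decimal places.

Since E°(Br₂/Br⁻) > E°(V³⁺/V²⁺), Br₂/Br⁻ serves as the cathode.
E°cell = E°cat − E°an = +1.065 − (−0.250) = +1.315 V; n = 2.
The balanced reaction is Br2(l) + 2 V²⁺(aq) → 2 Br⁻(aq) + 2 V³⁺(aq), so Q = ([Br⁻(aq)]^2·[V³⁺(aq)]^2) / [V²⁺(aq)]^2 = 3.56×10^4 and log Q = 4.552.
Applying E = E° − (RT ln10/nF)·log Q gives +1.315 − (0.0592/2)(4.552) = +1.18 V.

+1.18 V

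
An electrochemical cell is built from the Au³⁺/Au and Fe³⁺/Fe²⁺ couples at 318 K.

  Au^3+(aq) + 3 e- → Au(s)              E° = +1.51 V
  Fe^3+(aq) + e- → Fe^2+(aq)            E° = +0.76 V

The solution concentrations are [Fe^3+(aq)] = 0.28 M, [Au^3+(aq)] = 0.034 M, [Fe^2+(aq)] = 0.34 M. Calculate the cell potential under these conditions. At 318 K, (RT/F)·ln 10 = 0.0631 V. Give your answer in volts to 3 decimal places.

Since E°(Au³⁺/Au) > E°(Fe³⁺/Fe²⁺), Au³⁺/Au serves as the cathode.
E°cell = +1.51 − (+0.76) = +0.75 V, with n = 3 electrons transferred.
Balancing gives Au^3+(aq) + 3 Fe^2+(aq) → Au(s) + 3 Fe^3+(aq); hence Q = [Fe^3+(aq)]^3 / ([Au^3+(aq)]·[Fe^2+(aq)]^3) = 16.4 (log Q = 1.216).
E = E° − (0.0631/n)·log Q = +0.75 − (0.0631/3)(1.216) = +0.724 V.

+0.724 V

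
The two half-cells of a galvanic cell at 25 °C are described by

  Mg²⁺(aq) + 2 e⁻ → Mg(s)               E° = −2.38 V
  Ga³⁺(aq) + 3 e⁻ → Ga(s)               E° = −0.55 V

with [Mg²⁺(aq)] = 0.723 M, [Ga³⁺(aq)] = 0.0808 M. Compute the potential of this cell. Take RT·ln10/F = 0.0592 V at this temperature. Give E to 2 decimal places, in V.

+1.81 V

Since E°(Ga³⁺/Ga) > E°(Mg²⁺/Mg), Ga³⁺/Ga serves as the cathode.
E°cell = −0.55 − (−2.38) = +1.83 V, with n = 6 electrons transferred.
For the overall reaction 2 Ga³⁺(aq) + 3 Mg(s) → 2 Ga(s) + 3 Mg²⁺(aq), Q = [Mg²⁺(aq)]^3 / [Ga³⁺(aq)]^2 = 57.9, giving log Q = 1.763.
E = E° − (0.0592/n)·log Q = +1.83 − (0.0592/6)(1.763) = +1.81 V.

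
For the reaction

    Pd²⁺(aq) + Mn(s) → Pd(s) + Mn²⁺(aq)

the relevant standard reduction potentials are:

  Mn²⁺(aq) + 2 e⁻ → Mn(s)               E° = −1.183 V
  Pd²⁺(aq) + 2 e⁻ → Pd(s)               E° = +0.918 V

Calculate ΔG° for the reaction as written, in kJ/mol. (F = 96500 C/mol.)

In the reaction as written Pd²⁺(aq) is reduced, so the Pd²⁺/Pd couple is the cathode and Mn²⁺/Mn is the anode.
E°cell = +0.918 − (−1.183) = +2.101 V; balancing electrons gives n = 2.
ΔG° = −nFE°cell = −(2)(96500)(+2.101) J/mol = −405 kJ/mol.

−405 kJ/mol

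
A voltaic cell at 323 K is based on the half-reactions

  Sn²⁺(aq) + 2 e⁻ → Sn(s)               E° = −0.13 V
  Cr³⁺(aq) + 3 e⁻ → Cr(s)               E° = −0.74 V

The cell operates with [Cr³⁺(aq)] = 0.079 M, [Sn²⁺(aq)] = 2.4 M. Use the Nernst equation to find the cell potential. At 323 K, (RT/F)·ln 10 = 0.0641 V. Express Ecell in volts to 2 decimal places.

The Sn²⁺/Sn couple has the more positive E°, so it is the cathode; Cr³⁺/Cr is the anode.
E°cell = E°cat − E°an = −0.13 − (−0.74) = +0.61 V; n = 6.
For the overall reaction 3 Sn²⁺(aq) + 2 Cr(s) → 3 Sn(s) + 2 Cr³⁺(aq), Q = [Cr³⁺(aq)]^2 / [Sn²⁺(aq)]^3 = 0.000451, giving log Q = −3.345.
Applying E = E° − (RT ln10/nF)·log Q gives +0.61 − (0.0641/6)(−3.345) = +0.65 V.

+0.65 V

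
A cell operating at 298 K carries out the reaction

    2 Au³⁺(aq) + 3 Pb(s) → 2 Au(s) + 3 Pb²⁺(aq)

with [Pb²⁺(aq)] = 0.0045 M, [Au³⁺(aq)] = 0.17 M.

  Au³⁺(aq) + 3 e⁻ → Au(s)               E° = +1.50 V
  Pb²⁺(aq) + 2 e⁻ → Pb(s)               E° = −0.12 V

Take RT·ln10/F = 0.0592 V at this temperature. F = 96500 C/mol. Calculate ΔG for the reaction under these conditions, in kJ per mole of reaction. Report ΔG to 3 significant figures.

With Au³⁺/Au reduced at the cathode, E°cell = +1.50 − (−0.12) = +1.62 V and n = 6.
Here Q = [Pb²⁺(aq)]^3 / [Au³⁺(aq)]^2 = 3.15×10^−6 (log Q = −5.501), giving E = +1.62 − (0.0592/6)·(−5.501) = +1.6743 V.
Finally ΔG = −nFE = −(6)(96500 C/mol)(+1.6743 V) = −969 kJ/mol.

−969 kJ/mol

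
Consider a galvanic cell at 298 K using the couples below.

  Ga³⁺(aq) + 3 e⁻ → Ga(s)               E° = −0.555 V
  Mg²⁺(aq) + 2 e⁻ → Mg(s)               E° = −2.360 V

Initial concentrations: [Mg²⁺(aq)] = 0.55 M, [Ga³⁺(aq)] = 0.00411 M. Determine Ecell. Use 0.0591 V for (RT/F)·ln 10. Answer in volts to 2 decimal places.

Since E°(Ga³⁺/Ga) > E°(Mg²⁺/Mg), Ga³⁺/Ga serves as the cathode.
E°cell = −0.555 − (−2.360) = +1.805 V, with n = 6 electrons transferred.
Balancing gives 2 Ga³⁺(aq) + 3 Mg(s) → 2 Ga(s) + 3 Mg²⁺(aq); hence Q = [Mg²⁺(aq)]^3 / [Ga³⁺(aq)]^2 = 9.85×10^3 (log Q = 3.993).
By the Nernst equation, E = +1.805 − (0.0591/6)·(3.993) = +1.77 V.

+1.77 V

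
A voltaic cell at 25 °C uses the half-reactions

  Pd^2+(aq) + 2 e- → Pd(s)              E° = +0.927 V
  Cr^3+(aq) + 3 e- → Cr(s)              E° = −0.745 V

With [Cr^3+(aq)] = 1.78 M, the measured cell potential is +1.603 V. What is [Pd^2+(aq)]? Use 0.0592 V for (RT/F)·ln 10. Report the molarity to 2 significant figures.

With Pd²⁺/Pd at the cathode and Cr³⁺/Cr at the anode, E°cell = +0.927 − (−0.745) = +1.672 V (n = 6).
Since E = E° − (0.0592/n)·log Q, log Q = n(E° − E)/0.0592 = 6.993.
The balanced reaction is 3 Pd^2+(aq) + 2 Cr(s) → 3 Pd(s) + 2 Cr^3+(aq), so Q = [Cr^3+(aq)]^2 / [Pd^2+(aq)]^3.
Solving for the unknown gives log [Pd^2+(aq)] = −2.164, so [Pd^2+(aq)] ≈ 0.0069 M.

0.0069 M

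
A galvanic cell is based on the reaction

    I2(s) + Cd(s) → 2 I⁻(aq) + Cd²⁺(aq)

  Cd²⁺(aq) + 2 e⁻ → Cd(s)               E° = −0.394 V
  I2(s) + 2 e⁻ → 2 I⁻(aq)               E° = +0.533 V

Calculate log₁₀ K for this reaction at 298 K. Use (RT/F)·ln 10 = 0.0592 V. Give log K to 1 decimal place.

The I₂/I⁻ couple is reduced (cathode); E°cell = +0.533 − (−0.394) = +0.927 V with n = 2.
At equilibrium E = 0, so log K = nE°cell / 0.0592 = (2)(+0.927) / 0.0592 = 31.3.

log K = 31.3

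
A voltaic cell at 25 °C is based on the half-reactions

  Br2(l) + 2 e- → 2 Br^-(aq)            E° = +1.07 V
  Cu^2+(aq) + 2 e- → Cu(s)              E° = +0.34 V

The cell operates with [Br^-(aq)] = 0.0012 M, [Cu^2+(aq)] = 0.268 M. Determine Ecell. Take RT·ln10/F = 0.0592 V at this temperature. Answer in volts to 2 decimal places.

Since E°(Br₂/Br⁻) > E°(Cu²⁺/Cu), Br₂/Br⁻ serves as the cathode.
The standard potential is +1.07 − (+0.34) = +0.73 V and the balanced reaction transfers n = 2 electrons.
For the overall reaction Br2(l) + Cu(s) → 2 Br^-(aq) + Cu^2+(aq), Q = [Br^-(aq)]^2·[Cu^2+(aq)] = 3.86×10^−7, giving log Q = −6.414.
By the Nernst equation, E = +0.73 − (0.0592/2)·(−6.414) = +0.92 V.

+0.92 V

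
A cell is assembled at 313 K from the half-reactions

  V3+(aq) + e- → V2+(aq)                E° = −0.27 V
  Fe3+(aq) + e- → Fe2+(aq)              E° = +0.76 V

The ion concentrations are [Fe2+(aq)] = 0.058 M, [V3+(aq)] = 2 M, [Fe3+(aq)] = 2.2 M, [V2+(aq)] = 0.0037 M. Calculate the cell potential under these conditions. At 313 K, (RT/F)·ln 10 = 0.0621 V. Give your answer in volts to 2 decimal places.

The Fe³⁺/Fe²⁺ couple has the more positive E°, so it is the cathode; V³⁺/V²⁺ is the anode.
The standard potential is +0.76 − (−0.27) = +1.03 V and the balanced reaction transfers n = 1 electron.
The balanced reaction is Fe3+(aq) + V2+(aq) → Fe2+(aq) + V3+(aq), so Q = ([Fe2+(aq)]·[V3+(aq)]) / ([Fe3+(aq)]·[V2+(aq)]) = 14.3 and log Q = 1.154.
Applying E = E° − (RT ln10/nF)·log Q gives +1.03 − (0.0621/1)(1.154) = +0.96 V.

+0.96 V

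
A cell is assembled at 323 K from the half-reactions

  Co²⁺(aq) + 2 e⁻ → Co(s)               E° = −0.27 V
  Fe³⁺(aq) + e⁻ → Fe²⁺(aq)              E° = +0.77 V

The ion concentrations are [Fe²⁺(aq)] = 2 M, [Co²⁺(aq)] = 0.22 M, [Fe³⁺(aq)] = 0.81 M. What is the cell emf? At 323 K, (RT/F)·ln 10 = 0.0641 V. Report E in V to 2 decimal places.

+1.04 V

Since E°(Fe³⁺/Fe²⁺) > E°(Co²⁺/Co), Fe³⁺/Fe²⁺ serves as the cathode.
E°cell = E°cat − E°an = +0.77 − (−0.27) = +1.04 V; n = 2.
Balancing gives 2 Fe³⁺(aq) + Co(s) → 2 Fe²⁺(aq) + Co²⁺(aq); hence Q = ([Fe²⁺(aq)]^2·[Co²⁺(aq)]) / [Fe³⁺(aq)]^2 = 1.34 (log Q = 0.128).
By the Nernst equation, E = +1.04 − (0.0641/2)·(0.128) = +1.04 V.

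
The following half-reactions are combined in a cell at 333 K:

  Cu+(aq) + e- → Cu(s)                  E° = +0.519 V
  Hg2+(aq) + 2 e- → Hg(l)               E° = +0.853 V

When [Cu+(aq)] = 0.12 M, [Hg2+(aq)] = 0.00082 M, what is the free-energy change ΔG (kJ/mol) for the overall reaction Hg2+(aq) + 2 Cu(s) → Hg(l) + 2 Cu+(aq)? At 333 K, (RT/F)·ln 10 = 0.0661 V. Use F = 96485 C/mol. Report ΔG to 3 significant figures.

−56.5 kJ/mol

E°cell = +0.853 − (+0.519) = +0.334 V; the balanced reaction transfers n = 2 electrons.
Q = [Cu+(aq)]^2 / [Hg2+(aq)] = 17.6, so log Q = 1.245 and E = +0.334 − (0.0661/2)(1.245) = +0.2929 V.
Then ΔG = −nFE = −2 × 96485 × +0.2929 J/mol = −56.5 kJ/mol.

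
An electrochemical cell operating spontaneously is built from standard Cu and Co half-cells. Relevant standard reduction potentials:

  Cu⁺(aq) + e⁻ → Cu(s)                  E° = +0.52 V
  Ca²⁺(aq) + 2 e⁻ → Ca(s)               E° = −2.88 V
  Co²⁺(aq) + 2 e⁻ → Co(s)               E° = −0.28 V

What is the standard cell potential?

+0.80 V

Of the two couples in this cell, the one with the more positive reduction potential is reduced at the cathode: here that is Cu⁺/Cu (+0.52 V); Co²⁺/Co (−0.28 V) is the anode.
E°cell = E°(cathode) − E°(anode) = +0.52 − (−0.28) = +0.80 V.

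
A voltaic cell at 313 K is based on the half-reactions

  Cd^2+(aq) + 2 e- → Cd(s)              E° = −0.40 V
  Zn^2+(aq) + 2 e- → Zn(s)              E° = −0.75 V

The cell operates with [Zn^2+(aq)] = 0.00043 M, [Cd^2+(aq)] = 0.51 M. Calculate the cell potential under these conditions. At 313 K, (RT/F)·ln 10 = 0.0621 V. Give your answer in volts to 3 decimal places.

The Cd²⁺/Cd couple has the more positive E°, so it is the cathode; Zn²⁺/Zn is the anode.
The standard potential is −0.40 − (−0.75) = +0.35 V and the balanced reaction transfers n = 2 electrons.
The balanced reaction is Cd^2+(aq) + Zn(s) → Cd(s) + Zn^2+(aq), so Q = [Zn^2+(aq)] / [Cd^2+(aq)] = 0.000843 and log Q = −3.074.
By the Nernst equation, E = +0.35 − (0.0621/2)·(−3.074) = +0.445 V.

+0.445 V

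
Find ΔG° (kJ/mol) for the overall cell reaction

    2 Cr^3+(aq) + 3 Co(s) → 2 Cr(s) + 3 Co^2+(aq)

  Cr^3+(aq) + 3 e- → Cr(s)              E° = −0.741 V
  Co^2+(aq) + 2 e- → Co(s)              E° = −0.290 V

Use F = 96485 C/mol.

In the reaction as written Cr^3+(aq) is reduced, so the Cr³⁺/Cr couple is the cathode and Co²⁺/Co is the anode.
E°cell = −0.741 − (−0.290) = −0.451 V; balancing electrons gives n = 6.
ΔG° = −nFE°cell = −(6)(96485)(−0.451) J/mol = +261 kJ/mol.

+261 kJ/mol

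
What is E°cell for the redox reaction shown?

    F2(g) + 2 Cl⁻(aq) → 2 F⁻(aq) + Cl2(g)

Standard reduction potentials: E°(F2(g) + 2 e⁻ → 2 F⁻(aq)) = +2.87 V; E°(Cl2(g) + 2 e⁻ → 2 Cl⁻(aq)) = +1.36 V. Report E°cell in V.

+1.51 V

F2(g) gains electrons, so the F₂/F⁻ couple is the cathode; the Cl₂/Cl⁻ couple is the anode.
E°cell = E°(cathode) − E°(anode) = +2.87 − (+1.36) = +1.51 V.
The positive value indicates the reaction is spontaneous as written.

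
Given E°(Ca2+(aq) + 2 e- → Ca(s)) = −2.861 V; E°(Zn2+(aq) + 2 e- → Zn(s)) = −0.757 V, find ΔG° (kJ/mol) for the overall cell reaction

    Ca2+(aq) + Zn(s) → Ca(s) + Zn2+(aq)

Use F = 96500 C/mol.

+406 kJ/mol

In the reaction as written Ca2+(aq) is reduced, so the Ca²⁺/Ca couple is the cathode and Zn²⁺/Zn is the anode.
E°cell = −2.861 − (−0.757) = −2.104 V; balancing electrons gives n = 2.
ΔG° = −nFE°cell = −(2)(96500)(−2.104) J/mol = +406 kJ/mol.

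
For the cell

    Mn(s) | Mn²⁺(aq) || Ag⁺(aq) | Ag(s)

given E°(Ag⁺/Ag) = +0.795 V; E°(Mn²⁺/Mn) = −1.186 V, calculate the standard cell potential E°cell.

+1.981 V

By convention the left-hand electrode in cell notation is the anode (oxidation) and the right-hand electrode is the cathode (reduction).
E°cell = E°(right) − E°(left) = +0.795 − (−1.186) = +1.981 V.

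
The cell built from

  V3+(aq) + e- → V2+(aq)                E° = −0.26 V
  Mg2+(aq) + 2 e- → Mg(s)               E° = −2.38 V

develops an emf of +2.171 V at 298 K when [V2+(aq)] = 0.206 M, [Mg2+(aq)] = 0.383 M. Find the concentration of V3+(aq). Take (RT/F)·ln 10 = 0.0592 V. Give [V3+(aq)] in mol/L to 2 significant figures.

0.93 M

With V³⁺/V²⁺ at the cathode and Mg²⁺/Mg at the anode, E°cell = −0.26 − (−2.38) = +2.12 V (n = 2).
From the Nernst equation, log Q = n(E° − E)/0.0592 = 2·(+2.12 − (+2.171))/0.0592 = −1.723.
Balancing electrons gives 2 V3+(aq) + Mg(s) → 2 V2+(aq) + Mg2+(aq); thus Q = ([V2+(aq)]^2·[Mg2+(aq)]) / [V3+(aq)]^2.
Solving for the unknown gives log [V3+(aq)] = −0.033, so [V3+(aq)] ≈ 0.93 M.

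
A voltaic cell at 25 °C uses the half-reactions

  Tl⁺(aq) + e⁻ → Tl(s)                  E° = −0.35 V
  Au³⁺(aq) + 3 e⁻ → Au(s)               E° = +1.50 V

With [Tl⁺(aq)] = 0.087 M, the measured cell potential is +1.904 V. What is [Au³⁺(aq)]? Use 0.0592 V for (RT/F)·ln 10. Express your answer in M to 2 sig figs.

0.36 M

With Au³⁺/Au at the cathode and Tl⁺/Tl at the anode, E°cell = +1.50 − (−0.35) = +1.85 V (n = 3).
Since E = E° − (0.0592/n)·log Q, log Q = n(E° − E)/0.0592 = −2.736.
Balancing electrons gives Au³⁺(aq) + 3 Tl(s) → Au(s) + 3 Tl⁺(aq); thus Q = [Tl⁺(aq)]^3 / [Au³⁺(aq)].
Substituting the known concentrations and solving, log [Au³⁺(aq)] = −0.445 and [Au³⁺(aq)] = 0.36 M.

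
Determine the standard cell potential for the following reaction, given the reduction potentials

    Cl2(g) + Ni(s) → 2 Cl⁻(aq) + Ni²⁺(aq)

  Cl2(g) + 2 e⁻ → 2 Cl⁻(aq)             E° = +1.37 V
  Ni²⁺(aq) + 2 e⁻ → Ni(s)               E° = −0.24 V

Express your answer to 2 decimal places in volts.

+1.61 V

In the reaction as written, Cl2(g) is reduced (cathode) and Ni²⁺(aq) is produced by oxidation at the anode.
E°cell = E°(cathode) − E°(anode) = +1.37 − (−0.24) = +1.61 V.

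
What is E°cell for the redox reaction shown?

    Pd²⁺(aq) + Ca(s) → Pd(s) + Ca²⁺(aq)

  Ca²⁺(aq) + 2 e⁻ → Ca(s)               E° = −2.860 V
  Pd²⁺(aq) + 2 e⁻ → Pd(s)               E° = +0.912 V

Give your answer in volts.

+3.772 V

Pd²⁺(aq) gains electrons, so the Pd²⁺/Pd couple is the cathode; the Ca²⁺/Ca couple is the anode.
E°cell = E°(cathode) − E°(anode) = +0.912 − (−2.860) = +3.772 V.
The positive value indicates the reaction is spontaneous as written.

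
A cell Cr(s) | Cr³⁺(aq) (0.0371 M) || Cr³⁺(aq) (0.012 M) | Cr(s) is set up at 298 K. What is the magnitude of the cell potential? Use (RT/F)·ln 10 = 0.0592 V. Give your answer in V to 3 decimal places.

0.010 V

For a concentration cell E°cell = 0, since both electrodes use the same couple.
The compartment with the higher Cr³⁺(aq) concentration (0.0371 M) acts as the cathode; ions are reduced there and produced at the dilute (0.012 M) anode.
With n = 3, Ecell = −(0.0592/3)·log([dilute]/[conc]) = −(0.0592/3)·log(0.012/0.0371) = +0.010 V.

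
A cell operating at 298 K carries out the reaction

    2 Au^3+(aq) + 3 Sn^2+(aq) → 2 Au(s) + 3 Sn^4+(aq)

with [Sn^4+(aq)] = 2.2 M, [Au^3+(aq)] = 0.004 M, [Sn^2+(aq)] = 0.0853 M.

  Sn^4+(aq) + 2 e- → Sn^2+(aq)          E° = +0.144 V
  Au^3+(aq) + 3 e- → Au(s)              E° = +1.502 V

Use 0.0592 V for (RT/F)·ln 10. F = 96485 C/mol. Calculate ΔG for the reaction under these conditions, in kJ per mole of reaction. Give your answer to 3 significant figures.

−735 kJ/mol

The standard cell potential is +1.502 − (+0.144) = +1.358 V, with n = 6 electrons in the balanced equation.
The reaction quotient is [Sn^4+(aq)]^3 / ([Au^3+(aq)]^2·[Sn^2+(aq)]^3) = 1.07×10^9; by Nernst, E = +1.358 − (0.0592/6)(9.030) = +1.2689 V.
ΔG = −nFE = −(6)(96485)(+1.2689) J/mol = −735 kJ/mol.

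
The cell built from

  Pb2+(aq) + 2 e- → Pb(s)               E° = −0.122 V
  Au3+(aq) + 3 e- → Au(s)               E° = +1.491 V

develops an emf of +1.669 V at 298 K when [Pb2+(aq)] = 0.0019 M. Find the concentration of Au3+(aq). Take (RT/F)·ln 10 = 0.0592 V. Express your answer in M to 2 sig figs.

With Au³⁺/Au at the cathode and Pb²⁺/Pb at the anode, E°cell = +1.491 − (−0.122) = +1.613 V (n = 6).
Since E = E° − (0.0592/n)·log Q, log Q = n(E° − E)/0.0592 = −5.676.
Balancing electrons gives 2 Au3+(aq) + 3 Pb(s) → 2 Au(s) + 3 Pb2+(aq); thus Q = [Pb2+(aq)]^3 / [Au3+(aq)]^2.
Substituting the known concentrations and solving, log [Au3+(aq)] = −1.244 and [Au3+(aq)] = 0.057 M.

0.057 M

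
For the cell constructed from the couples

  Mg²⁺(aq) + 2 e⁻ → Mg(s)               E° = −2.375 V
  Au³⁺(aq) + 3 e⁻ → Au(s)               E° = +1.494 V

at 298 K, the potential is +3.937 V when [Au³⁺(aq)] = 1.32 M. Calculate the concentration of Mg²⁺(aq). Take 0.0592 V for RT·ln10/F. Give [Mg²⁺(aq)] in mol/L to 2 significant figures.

0.0061 M

Au³⁺/Au is the cathode (higher E°); E°cell = +1.494 − (−2.375) = +3.869 V with n = 6.
Rearranging E = E° − (0.0592/n)·log Q gives log Q = 6(+3.869 − (+3.937))/0.0592 = −6.892.
The balanced reaction is 2 Au³⁺(aq) + 3 Mg(s) → 2 Au(s) + 3 Mg²⁺(aq), so Q = [Mg²⁺(aq)]^3 / [Au³⁺(aq)]^2.
Substituting the known concentrations and solving, log [Mg²⁺(aq)] = −2.217 and [Mg²⁺(aq)] = 0.0061 M.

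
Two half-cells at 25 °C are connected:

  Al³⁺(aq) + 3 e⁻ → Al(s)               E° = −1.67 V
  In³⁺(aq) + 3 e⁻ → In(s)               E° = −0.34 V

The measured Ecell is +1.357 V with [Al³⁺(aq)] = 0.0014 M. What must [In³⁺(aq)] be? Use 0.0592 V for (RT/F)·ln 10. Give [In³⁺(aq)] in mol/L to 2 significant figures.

With In³⁺/In at the cathode and Al³⁺/Al at the anode, E°cell = −0.34 − (−1.67) = +1.33 V (n = 3).
From the Nernst equation, log Q = n(E° − E)/0.0592 = 3·(+1.33 − (+1.357))/0.0592 = −1.368.
Balancing electrons gives In³⁺(aq) + Al(s) → In(s) + Al³⁺(aq); thus Q = [Al³⁺(aq)] / [In³⁺(aq)].
Substituting the known concentrations and solving, log [In³⁺(aq)] = −1.486 and [In³⁺(aq)] = 0.033 M.

0.033 M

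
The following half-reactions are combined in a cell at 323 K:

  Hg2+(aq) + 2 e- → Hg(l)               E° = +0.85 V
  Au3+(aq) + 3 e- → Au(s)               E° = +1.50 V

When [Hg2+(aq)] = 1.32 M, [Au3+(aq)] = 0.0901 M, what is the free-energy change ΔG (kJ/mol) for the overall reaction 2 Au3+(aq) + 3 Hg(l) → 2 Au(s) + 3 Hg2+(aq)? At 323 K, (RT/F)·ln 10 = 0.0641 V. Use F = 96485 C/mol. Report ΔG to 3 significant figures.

The standard cell potential is +1.50 − (+0.85) = +0.65 V, with n = 6 electrons in the balanced equation.
Here Q = [Hg2+(aq)]^3 / [Au3+(aq)]^2 = 283 (log Q = 2.452), giving E = +0.65 − (0.0641/6)·(2.452) = +0.6238 V.
Then ΔG = −nFE = −6 × 96485 × +0.6238 J/mol = −361 kJ/mol.

−361 kJ/mol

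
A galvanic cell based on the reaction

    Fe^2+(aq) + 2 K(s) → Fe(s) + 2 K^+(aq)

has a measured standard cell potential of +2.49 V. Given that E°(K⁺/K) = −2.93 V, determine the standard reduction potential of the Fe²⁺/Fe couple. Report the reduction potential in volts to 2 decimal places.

In the reaction as written the Fe²⁺/Fe couple is reduced (cathode) and K⁺/K is oxidized (anode), so E°cell = E°(Fe²⁺/Fe) − E°(K⁺/K).
E°(Fe²⁺/Fe) = E°cell + E°(anode) = +2.49 + (−2.93) = −0.44 V.

−0.44 V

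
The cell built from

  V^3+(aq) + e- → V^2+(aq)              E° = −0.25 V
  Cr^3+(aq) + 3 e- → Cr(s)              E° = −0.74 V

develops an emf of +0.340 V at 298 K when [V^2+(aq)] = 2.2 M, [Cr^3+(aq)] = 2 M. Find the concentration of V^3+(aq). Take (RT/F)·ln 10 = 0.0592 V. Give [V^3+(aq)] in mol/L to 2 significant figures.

0.0081 M

V³⁺/V²⁺ is the cathode (higher E°); E°cell = −0.25 − (−0.74) = +0.49 V with n = 3.
Rearranging E = E° − (0.0592/n)·log Q gives log Q = 3(+0.49 − (+0.340))/0.0592 = 7.601.
The balanced reaction is 3 V^3+(aq) + Cr(s) → 3 V^2+(aq) + Cr^3+(aq), so Q = ([V^2+(aq)]^3·[Cr^3+(aq)]) / [V^3+(aq)]^3.
Solving for the unknown gives log [V^3+(aq)] = −2.091, so [V^3+(aq)] ≈ 0.0081 M.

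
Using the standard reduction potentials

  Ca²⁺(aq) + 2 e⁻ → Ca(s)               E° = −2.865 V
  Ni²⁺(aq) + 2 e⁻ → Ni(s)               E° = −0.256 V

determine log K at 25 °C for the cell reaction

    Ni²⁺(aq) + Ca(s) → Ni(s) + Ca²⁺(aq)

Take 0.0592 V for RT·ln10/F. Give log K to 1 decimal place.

The Ni²⁺/Ni couple is reduced (cathode); E°cell = −0.256 − (−2.865) = +2.609 V with n = 2.
At equilibrium E = 0, so log K = nE°cell / 0.0592 = (2)(+2.609) / 0.0592 = 88.1.

log K = 88.1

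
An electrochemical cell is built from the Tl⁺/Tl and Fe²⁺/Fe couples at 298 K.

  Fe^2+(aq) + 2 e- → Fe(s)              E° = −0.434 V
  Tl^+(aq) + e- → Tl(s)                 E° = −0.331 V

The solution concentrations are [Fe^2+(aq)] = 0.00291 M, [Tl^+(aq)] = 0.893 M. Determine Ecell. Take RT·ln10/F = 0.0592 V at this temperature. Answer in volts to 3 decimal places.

+0.175 V

Tl⁺/Tl is reduced (cathode, E° = −0.331 V) and Fe²⁺/Fe is oxidized (anode).
E°cell = E°cat − E°an = −0.331 − (−0.434) = +0.103 V; n = 2.
The balanced reaction is 2 Tl^+(aq) + Fe(s) → 2 Tl(s) + Fe^2+(aq), so Q = [Fe^2+(aq)] / [Tl^+(aq)]^2 = 0.00365 and log Q = −2.438.
Applying E = E° − (RT ln10/nF)·log Q gives +0.103 − (0.0592/2)(−2.438) = +0.175 V.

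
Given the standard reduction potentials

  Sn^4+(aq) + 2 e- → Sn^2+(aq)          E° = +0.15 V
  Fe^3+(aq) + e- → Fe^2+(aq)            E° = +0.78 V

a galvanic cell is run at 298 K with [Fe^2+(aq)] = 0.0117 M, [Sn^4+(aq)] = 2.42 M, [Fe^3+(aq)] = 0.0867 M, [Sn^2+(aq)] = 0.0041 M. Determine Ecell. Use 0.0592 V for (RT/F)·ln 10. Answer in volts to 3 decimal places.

Fe³⁺/Fe²⁺ is reduced (cathode, E° = +0.78 V) and Sn⁴⁺/Sn²⁺ is oxidized (anode).
E°cell = E°cat − E°an = +0.78 − (+0.15) = +0.63 V; n = 2.
The balanced reaction is 2 Fe^3+(aq) + Sn^2+(aq) → 2 Fe^2+(aq) + Sn^4+(aq), so Q = ([Fe^2+(aq)]^2·[Sn^4+(aq)]) / ([Fe^3+(aq)]^2·[Sn^2+(aq)]) = 10.7 and log Q = 1.031.
Applying E = E° − (RT ln10/nF)·log Q gives +0.63 − (0.0592/2)(1.031) = +0.599 V.

+0.599 V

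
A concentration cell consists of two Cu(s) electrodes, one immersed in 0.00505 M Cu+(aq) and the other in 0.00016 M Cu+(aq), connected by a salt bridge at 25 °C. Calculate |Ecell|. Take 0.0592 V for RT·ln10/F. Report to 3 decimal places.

0.089 V

For a concentration cell E°cell = 0, since both electrodes use the same couple.
The compartment with the higher Cu+(aq) concentration (0.00505 M) acts as the cathode; ions are reduced there and produced at the dilute (0.00016 M) anode.
With n = 1, Ecell = −(0.0592/1)·log([dilute]/[conc]) = −(0.0592/1)·log(0.00016/0.00505) = +0.089 V.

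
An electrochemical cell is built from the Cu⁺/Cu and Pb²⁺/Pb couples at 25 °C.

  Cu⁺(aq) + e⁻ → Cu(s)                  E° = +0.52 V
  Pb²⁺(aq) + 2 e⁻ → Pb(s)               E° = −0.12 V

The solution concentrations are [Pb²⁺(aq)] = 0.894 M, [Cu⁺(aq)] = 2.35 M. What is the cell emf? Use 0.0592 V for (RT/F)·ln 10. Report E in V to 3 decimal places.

+0.663 V

The Cu⁺/Cu couple has the more positive E°, so it is the cathode; Pb²⁺/Pb is the anode.
E°cell = E°cat − E°an = +0.52 − (−0.12) = +0.64 V; n = 2.
Balancing gives 2 Cu⁺(aq) + Pb(s) → 2 Cu(s) + Pb²⁺(aq); hence Q = [Pb²⁺(aq)] / [Cu⁺(aq)]^2 = 0.162 (log Q = −0.791).
E = E° − (0.0592/n)·log Q = +0.64 − (0.0592/2)(−0.791) = +0.663 V.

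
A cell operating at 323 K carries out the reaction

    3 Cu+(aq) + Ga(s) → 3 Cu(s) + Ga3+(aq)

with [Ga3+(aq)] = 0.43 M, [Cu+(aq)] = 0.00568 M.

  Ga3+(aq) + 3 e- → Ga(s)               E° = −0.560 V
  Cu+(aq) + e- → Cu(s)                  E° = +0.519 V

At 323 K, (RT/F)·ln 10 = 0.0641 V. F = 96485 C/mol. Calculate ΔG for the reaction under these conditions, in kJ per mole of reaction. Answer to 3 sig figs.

The standard cell potential is +0.519 − (−0.560) = +1.079 V, with n = 3 electrons in the balanced equation.
Here Q = [Ga3+(aq)] / [Cu+(aq)]^3 = 2.35×10^6 (log Q = 6.370), giving E = +1.079 − (0.0641/3)·(6.370) = +0.9429 V.
Finally ΔG = −nFE = −(3)(96485 C/mol)(+0.9429 V) = −273 kJ/mol.

−273 kJ/mol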